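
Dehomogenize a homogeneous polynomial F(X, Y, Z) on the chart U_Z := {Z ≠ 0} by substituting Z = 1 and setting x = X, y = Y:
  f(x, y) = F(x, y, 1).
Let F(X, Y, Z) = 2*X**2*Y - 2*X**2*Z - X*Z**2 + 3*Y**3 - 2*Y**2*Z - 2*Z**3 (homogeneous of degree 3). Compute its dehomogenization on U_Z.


f(x, y) = 2*x**2*y - 2*x**2 - x + 3*y**3 - 2*y**2 - 2

On U_Z we set Z = 1. Each monomial c·X^i·Y^j·Z^k in F becomes c·x^i·y^j·1^k = c·x^i·y^j.
Substituting Z = 1: F(X, Y, 1) = 2*x**2*y - 2*x**2 - x + 3*y**3 - 2*y**2 - 2.
Note: deg(f) ≤ deg(F) = 3; strict inequality happens when F is divisible by Z (lost terms).


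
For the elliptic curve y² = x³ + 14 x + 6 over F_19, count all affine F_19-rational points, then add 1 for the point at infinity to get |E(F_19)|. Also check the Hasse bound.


Affine points = {(0, 5), (0, 14), (2, 2), (2, 17), (5, 7), (5, 12), (9, 5), (9, 14), (10, 5), (10, 14), (11, 3), (11, 16), (14, 1), (14, 18), (15, 0)}; affine count = 15; |E(F_19)| = 16.

Discriminant check: Δ ∝ 4a³ + 27b² = 4·14³ + 27·6² = 4·2744 + 27·36 ≡ 16 (mod 19). Nonzero ⇒ E is nonsingular.
For each x ∈ F_19, compute rhs = x³ + 14·x + 6 mod 19, then count y ∈ F_19 with y² ≡ rhs.
  x = 0: rhs = 6, matching y values: 5, 14 (2 points).
  x = 1: rhs = 2, matching y values: none (0 points).
  x = 2: rhs = 4, matching y values: 2, 17 (2 points).
  x = 3: rhs = 18, matching y values: none (0 points).
  x = 4: rhs = 12, matching y values: none (0 points).
  x = 5: rhs = 11, matching y values: 7, 12 (2 points).
  x = 6: rhs = 2, matching y values: none (0 points).
  x = 7: rhs = 10, matching y values: none (0 points).
  x = 8: rhs = 3, matching y values: none (0 points).
  x = 9: rhs = 6, matching y values: 5, 14 (2 points).
  x = 10: rhs = 6, matching y values: 5, 14 (2 points).
  x = 11: rhs = 9, matching y values: 3, 16 (2 points).
  x = 12: rhs = 2, matching y values: none (0 points).
  x = 13: rhs = 10, matching y values: none (0 points).
  x = 14: rhs = 1, matching y values: 1, 18 (2 points).
  x = 15: rhs = 0, matching y values: 0 (1 points).
  x = 16: rhs = 13, matching y values: none (0 points).
  x = 17: rhs = 8, matching y values: none (0 points).
  x = 18: rhs = 10, matching y values: none (0 points).
Total affine count: 15.
Full point count |E(F_19)| = 15 + 1 = 16.
Hasse bound: |16 − (19+1)| = |-4| = 4 ≤ 2√19 ≈ 8.7178 ✓.


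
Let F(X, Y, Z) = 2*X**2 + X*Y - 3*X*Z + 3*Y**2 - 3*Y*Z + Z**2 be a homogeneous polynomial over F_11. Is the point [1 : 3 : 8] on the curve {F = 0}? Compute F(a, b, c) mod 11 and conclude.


F(1,3,8) ≡ 0 (mod 11); P is on the curve.

Evaluate F(1, 3, 8) term-by-term (mod 11).
  2*X**2 ↦ 2·1·1·1 = 2
  X*Y ↦ 1·1·3·1 = 3
  -3*X*Z ↦ -3·1·1·8 = -24
  3*Y**2 ↦ 3·1·9·1 = 27
  -3*Y*Z ↦ -3·1·3·8 = -72
  Z**2 ↦ 1·1·1·64 = 64
Sum: F(1, 3, 8) = (2) + (3) + (-24) + (27) + (-72) + (64) = 0.
Reducing mod 11: 0 ≡ 0 (mod 11).
Since F(a, b, c) ≡ 0 (mod 11), P lies on the curve.


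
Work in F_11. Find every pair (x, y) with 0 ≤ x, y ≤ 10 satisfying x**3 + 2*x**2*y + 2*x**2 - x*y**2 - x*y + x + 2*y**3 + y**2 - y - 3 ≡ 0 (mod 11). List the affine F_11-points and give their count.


Affine F_11-points: {(1, 3), (4, 5), (4, 6), (4, 7), (6, 3), (7, 3), (8, 1), (8, 9), (8, 10), (9, 7), (10, 4)}; count = 11.

For each of the 121 pairs (x, y) ∈ F_11², evaluate f(x, y) mod 11. Record the zeros.
  x = 0: [0↦8, 1↦10, 2↦4, 3↦2, 4↦5, 5↦3, 6↦8, 7↦10, 8↦10, 9↦9, 10↦8]  zeros at y ∈ ∅
  x = 1: [0↦1, 1↦3, 2↦6, 3↦0, 4↦8, 5↦9, 6↦4, 7↦5, 8↦2, 9↦7, 10↦10]  zeros at y ∈ {3}
  x = 2: [0↦4, 1↦10, 2↦4, 3↦9, 4↦4, 5↦1, 6↦1, 7↦5, 8↦3, 9↦7, 10↦7]  zeros at y ∈ ∅
  x = 3: [0↦1, 1↦4, 2↦4, 3↦2, 4↦10, 5↦7, 6↦5, 7↦5, 8↦8, 9↦4, 10↦5]  zeros at y ∈ ∅
  x = 4: [0↦9, 1↦2, 2↦1, 3↦7, 4↦10, 5↦0, 6↦0, 7↦0, 8↦1, 9↦4, 10↦10]  zeros at y ∈ {5, 6, 7}
  x = 5: [0↦1, 1↦10, 2↦1, 3↦8, 4↦10, 5↦8, 6↦3, 7↦7, 8↦10, 9↦2, 10↦6]  zeros at y ∈ ∅
  x = 6: [0↦5, 1↦1, 2↦10, 3↦0, 4↦5, 5↦4, 6↦9, 7↦10, 8↦8, 9↦4, 10↦10]  zeros at y ∈ {3}
  x = 7: [0↦5, 1↦3, 2↦1, 3↦0, 4↦1, 5↦5, 6↦2, 7↦4, 8↦1, 9↦5, 10↦6]  zeros at y ∈ {3}
  x = 8: [0↦7, 1↦0, 2↦2, 3↦3, 4↦4, 5↦6, 6↦10, 7↦6, 8↦6, 9↦0, 10↦0]  zeros at y ∈ {1, 9, 10}
  x = 9: [0↦6, 1↦9, 2↦8, 3↦4, 4↦9, 5↦2, 6↦6, 7↦0, 8↦7, 9↦6, 10↦9]  zeros at y ∈ {7}
  x = 10: [0↦8, 1↦3, 2↦3, 3↦9, 4↦0, 5↦10, 6↦7, 7↦3, 8↦10, 9↦7, 10↦6]  zeros at y ∈ {4}
Collecting zeros: affine points = {(1, 3), (4, 5), (4, 6), (4, 7), (6, 3), (7, 3), (8, 1), (8, 9), (8, 10), (9, 7), (10, 4)}.
Total count |C(F_11)_aff| = 11.


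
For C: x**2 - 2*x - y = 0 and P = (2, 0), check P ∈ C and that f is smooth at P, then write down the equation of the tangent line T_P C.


Tangent line at P: 2*x - y - 4 = 0.

Step 1: f(2, 0) = 0, so P lies on C.
Step 2: partial derivatives
  f_x(x, y) = 2*x - 2, f_y(x, y) = -1.
  f_x(P) = 2, f_y(P) = -1 (gradient nonzero, so P is smooth).
Step 3: tangent line at P: 2·(x − 2) + -1·(y − 0) = 0.
Expanding: 2*x - y - 4 = 0.


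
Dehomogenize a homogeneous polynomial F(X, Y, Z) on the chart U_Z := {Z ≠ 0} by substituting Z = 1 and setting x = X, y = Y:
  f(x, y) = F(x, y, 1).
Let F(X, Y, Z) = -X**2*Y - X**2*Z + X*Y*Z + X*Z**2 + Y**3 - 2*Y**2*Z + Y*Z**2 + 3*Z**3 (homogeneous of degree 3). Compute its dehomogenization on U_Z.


f(x, y) = -x**2*y - x**2 + x*y + x + y**3 - 2*y**2 + y + 3

On U_Z we set Z = 1. Each monomial c·X^i·Y^j·Z^k in F becomes c·x^i·y^j·1^k = c·x^i·y^j.
Substituting Z = 1: F(X, Y, 1) = -x**2*y - x**2 + x*y + x + y**3 - 2*y**2 + y + 3.
Note: deg(f) ≤ deg(F) = 3; strict inequality happens when F is divisible by Z (lost terms).


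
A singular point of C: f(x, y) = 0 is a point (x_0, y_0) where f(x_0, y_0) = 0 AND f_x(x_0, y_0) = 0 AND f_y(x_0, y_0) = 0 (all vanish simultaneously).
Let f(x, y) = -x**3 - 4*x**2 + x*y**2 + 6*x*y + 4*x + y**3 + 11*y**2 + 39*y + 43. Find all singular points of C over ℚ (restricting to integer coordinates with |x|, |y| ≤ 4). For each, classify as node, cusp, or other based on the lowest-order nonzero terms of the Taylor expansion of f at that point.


Singular points: {(-1, -3)}; classification: node.

Compute partial derivatives:
  f_x = -3*x**2 - 8*x + y**2 + 6*y + 4.
  f_y = 2*x*y + 6*x + 3*y**2 + 22*y + 39.
Scan x_0 ∈ {−4, ..., 4}. For each x_0, f_y(x_0, y) is a polynomial in y; find its integer roots y ∈ {−4, ..., 4}, then test f_x and f at those candidates.
  x = -4: f_y(-4, y) = 3*y**2 + 14*y + 15; vanishes at y ∈ {-3}. (-4, -3): f_x = -21 ≠ 0.
  x = -3: f_y(-3, y) = 3*y**2 + 16*y + 21; vanishes at y ∈ {-3}. (-3, -3): f_x = -8 ≠ 0.
  x = -2: f_y(-2, y) = 3*y**2 + 18*y + 27; vanishes at y ∈ {-3}. (-2, -3): f_x = -1 ≠ 0.
  x = -1: f_y(-1, y) = 3*y**2 + 20*y + 33; vanishes at y ∈ {-3}. (-1, -3): f_x = 0, f = 0 — SINGULAR.
  x = 0: f_y(0, y) = 3*y**2 + 22*y + 39; vanishes at y ∈ {-3}. (0, -3): f_x = -5 ≠ 0.
  x = 1: f_y(1, y) = 3*y**2 + 24*y + 45; vanishes at y ∈ {-3}. (1, -3): f_x = -16 ≠ 0.
  x = 2: f_y(2, y) = 3*y**2 + 26*y + 51; vanishes at y ∈ {-3}. (2, -3): f_x = -33 ≠ 0.
  x = 3: f_y(3, y) = 3*y**2 + 28*y + 57; vanishes at y ∈ {-3}. (3, -3): f_x = -56 ≠ 0.
  x = 4: f_y(4, y) = 3*y**2 + 30*y + 63; vanishes at y ∈ {-3}. (4, -3): f_x = -85 ≠ 0.
Only singular point on the grid: (-1, -3).
Classify: substitute x = -1 + u, y = -3 + v and expand: f = -u**3 - u**2 + u*v**2 + v**3 + v**2.
No constant or linear terms (consistent with a singular point). Quadratic part: -u**2 + v**2. Cubic part: -u**3 + u*v**2 + v**3.
The quadratic part v**2 - u**2 = (v − u)(v + u) splits into two distinct linear factors, so there are two distinct tangent lines y − -3 = ±(x − -1) — this is a node (ordinary double point).
Classification: node.


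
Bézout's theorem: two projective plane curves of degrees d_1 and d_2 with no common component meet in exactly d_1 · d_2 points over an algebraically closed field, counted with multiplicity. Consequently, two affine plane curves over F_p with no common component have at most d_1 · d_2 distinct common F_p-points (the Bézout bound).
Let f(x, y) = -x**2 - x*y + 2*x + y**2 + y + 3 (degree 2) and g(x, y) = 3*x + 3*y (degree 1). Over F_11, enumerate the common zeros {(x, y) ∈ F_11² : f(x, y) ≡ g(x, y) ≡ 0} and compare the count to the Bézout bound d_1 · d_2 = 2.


Common zeros: {(5, 6)}; count = 1; Bézout bound = 2.

deg(f) = 2, deg(g) = 1, so Bézout bound = 2.
Scan x ∈ F_11. For each x, list the y ∈ F_11 with f(x, y) ≡ 0 and those with g(x, y) ≡ 0 (mod 11); the common zeros in that column are the intersection.
  x = 0: f ≡ 0 at y ∈ {5}; g ≡ 0 at y ∈ {0}; common: ∅.
  x = 1: f ≡ 0 at y ∈ ∅; g ≡ 0 at y ∈ {10}; common: ∅.
  x = 2: f ≡ 0 at y ∈ {6}; g ≡ 0 at y ∈ {9}; common: ∅.
  x = 3: f ≡ 0 at y ∈ {0, 2}; g ≡ 0 at y ∈ {8}; common: ∅.
  x = 4: f ≡ 0 at y ∈ ∅; g ≡ 0 at y ∈ {7}; common: ∅.
  x = 5: f ≡ 0 at y ∈ {6, 9}; g ≡ 0 at y ∈ {6}; common: {6}.
  x = 6: f ≡ 0 at y ∈ ∅; g ≡ 0 at y ∈ {5}; common: ∅.
  x = 7: f ≡ 0 at y ∈ ∅; g ≡ 0 at y ∈ {4}; common: ∅.
  x = 8: f ≡ 0 at y ∈ {2, 5}; g ≡ 0 at y ∈ {3}; common: ∅.
  x = 9: f ≡ 0 at y ∈ ∅; g ≡ 0 at y ∈ {2}; common: ∅.
  x = 10: f ≡ 0 at y ∈ {0, 9}; g ≡ 0 at y ∈ {1}; common: ∅.
Collecting: common zeros = {(5, 6)}, so the count is 1.
Comparison with the Bézout bound: 1 ≤ 2 = deg(f)·deg(g), as expected for curves with no common component (the affine F_11-count falls short of the bound because intersections may lie at infinity, over extension fields, or carry multiplicity).


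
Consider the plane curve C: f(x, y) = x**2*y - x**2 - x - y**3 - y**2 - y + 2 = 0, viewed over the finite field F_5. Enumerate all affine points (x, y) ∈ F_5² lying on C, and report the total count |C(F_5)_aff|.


Affine F_5-points: {(1, 0), (1, 4), (2, 2), (3, 0), (4, 1), (4, 2)}; count = 6.

For each of the 25 pairs (x, y) ∈ F_5², evaluate f(x, y) mod 5. Record the zeros.
  x = 0: [0↦2, 1↦4, 2↦3, 3↦3, 4↦3]  zeros at y ∈ ∅
  x = 1: [0↦0, 1↦3, 2↦3, 3↦4, 4↦0]  zeros at y ∈ {0, 4}
  x = 2: [0↦1, 1↦2, 2↦0, 3↦4, 4↦3]  zeros at y ∈ {2}
  x = 3: [0↦0, 1↦1, 2↦4, 3↦3, 4↦2]  zeros at y ∈ {0}
  x = 4: [0↦2, 1↦0, 2↦0, 3↦1, 4↦2]  zeros at y ∈ {1, 2}
Collecting zeros: affine points = {(1, 0), (1, 4), (2, 2), (3, 0), (4, 1), (4, 2)}.
Total count |C(F_5)_aff| = 6.


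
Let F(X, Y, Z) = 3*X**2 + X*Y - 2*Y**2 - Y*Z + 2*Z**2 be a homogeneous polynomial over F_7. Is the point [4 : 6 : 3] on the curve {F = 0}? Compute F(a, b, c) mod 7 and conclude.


F(4,6,3) ≡ 0 (mod 7); P is on the curve.

Evaluate F(4, 6, 3) term-by-term (mod 7).
  3*X**2 ↦ 3·16·1·1 = 48
  X*Y ↦ 1·4·6·1 = 24
  -2*Y**2 ↦ -2·1·36·1 = -72
  -Y*Z ↦ -1·1·6·3 = -18
  2*Z**2 ↦ 2·1·1·9 = 18
Sum: F(4, 6, 3) = (48) + (24) + (-72) + (-18) + (18) = 0.
Reducing mod 7: 0 ≡ 0 (mod 7).
Since F(a, b, c) ≡ 0 (mod 7), P lies on the curve.


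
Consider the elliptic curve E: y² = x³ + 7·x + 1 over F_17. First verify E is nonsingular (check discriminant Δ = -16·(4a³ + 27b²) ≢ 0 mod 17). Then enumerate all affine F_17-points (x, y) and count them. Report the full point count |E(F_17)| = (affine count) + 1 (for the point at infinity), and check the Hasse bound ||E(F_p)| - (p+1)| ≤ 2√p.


Affine points = {(0, 1), (0, 16), (1, 3), (1, 14), (3, 7), (3, 10), (4, 5), (4, 12), (5, 5), (5, 12), (6, 2), (6, 15), (7, 6), (7, 11), (8, 5), (8, 12), (10, 0), (11, 7), (11, 10), (14, 2), (14, 15), (15, 8), (15, 9)}; affine count = 23; |E(F_17)| = 24.

Discriminant check: Δ ∝ 4a³ + 27b² = 4·7³ + 27·1² = 4·343 + 27·1 ≡ 5 (mod 17). Nonzero ⇒ E is nonsingular.
For each x ∈ F_17, compute rhs = x³ + 7·x + 1 mod 17, then count y ∈ F_17 with y² ≡ rhs.
  x = 0: rhs = 1, matching y values: 1, 16 (2 points).
  x = 1: rhs = 9, matching y values: 3, 14 (2 points).
  x = 2: rhs = 6, matching y values: none (0 points).
  x = 3: rhs = 15, matching y values: 7, 10 (2 points).
  x = 4: rhs = 8, matching y values: 5, 12 (2 points).
  x = 5: rhs = 8, matching y values: 5, 12 (2 points).
  x = 6: rhs = 4, matching y values: 2, 15 (2 points).
  x = 7: rhs = 2, matching y values: 6, 11 (2 points).
  x = 8: rhs = 8, matching y values: 5, 12 (2 points).
  x = 9: rhs = 11, matching y values: none (0 points).
  x = 10: rhs = 0, matching y values: 0 (1 points).
  x = 11: rhs = 15, matching y values: 7, 10 (2 points).
  x = 12: rhs = 11, matching y values: none (0 points).
  x = 13: rhs = 11, matching y values: none (0 points).
  x = 14: rhs = 4, matching y values: 2, 15 (2 points).
  x = 15: rhs = 13, matching y values: 8, 9 (2 points).
  x = 16: rhs = 10, matching y values: none (0 points).
Total affine count: 23.
Full point count |E(F_17)| = 23 + 1 = 24.
Hasse bound: |24 − (17+1)| = |6| = 6 ≤ 2√17 ≈ 8.2462 ✓.


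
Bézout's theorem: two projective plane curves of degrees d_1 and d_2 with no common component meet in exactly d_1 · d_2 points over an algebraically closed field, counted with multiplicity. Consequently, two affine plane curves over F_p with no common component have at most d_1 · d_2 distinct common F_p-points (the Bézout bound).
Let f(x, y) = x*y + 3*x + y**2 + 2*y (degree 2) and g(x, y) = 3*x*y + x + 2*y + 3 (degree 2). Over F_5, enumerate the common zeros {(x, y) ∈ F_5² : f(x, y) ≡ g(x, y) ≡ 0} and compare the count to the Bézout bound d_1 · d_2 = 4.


Common zeros: {(3, 4)}; count = 1; Bézout bound = 4.

deg(f) = 2, deg(g) = 2, so Bézout bound = 4.
Scan x ∈ F_5. For each x, list the y ∈ F_5 with f(x, y) ≡ 0 and those with g(x, y) ≡ 0 (mod 5); the common zeros in that column are the intersection.
  x = 0: f ≡ 0 at y ∈ {0, 3}; g ≡ 0 at y ∈ {1}; common: ∅.
  x = 1: f ≡ 0 at y ∈ ∅; g ≡ 0 at y ∈ ∅; common: ∅.
  x = 2: f ≡ 0 at y ∈ ∅; g ≡ 0 at y ∈ {0}; common: ∅.
  x = 3: f ≡ 0 at y ∈ {1, 4}; g ≡ 0 at y ∈ {4}; common: {4}.
  x = 4: f ≡ 0 at y ∈ ∅; g ≡ 0 at y ∈ {2}; common: ∅.
Collecting: common zeros = {(3, 4)}, so the count is 1.
Comparison with the Bézout bound: 1 ≤ 4 = deg(f)·deg(g), as expected for curves with no common component (the affine F_5-count falls short of the bound because intersections may lie at infinity, over extension fields, or carry multiplicity).


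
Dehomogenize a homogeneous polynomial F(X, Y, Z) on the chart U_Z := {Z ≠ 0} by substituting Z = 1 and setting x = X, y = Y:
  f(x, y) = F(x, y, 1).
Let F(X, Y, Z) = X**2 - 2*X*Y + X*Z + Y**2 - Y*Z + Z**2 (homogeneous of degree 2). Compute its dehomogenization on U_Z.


f(x, y) = x**2 - 2*x*y + x + y**2 - y + 1

On U_Z we set Z = 1. Each monomial c·X^i·Y^j·Z^k in F becomes c·x^i·y^j·1^k = c·x^i·y^j.
Substituting Z = 1: F(X, Y, 1) = x**2 - 2*x*y + x + y**2 - y + 1.
Note: deg(f) ≤ deg(F) = 2; strict inequality happens when F is divisible by Z (lost terms).


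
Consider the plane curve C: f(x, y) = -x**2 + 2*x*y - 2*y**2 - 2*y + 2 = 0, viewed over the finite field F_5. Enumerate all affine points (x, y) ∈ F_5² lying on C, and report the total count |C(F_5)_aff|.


Affine F_5-points: {(0, 2), (3, 1), (4, 1), (4, 2)}; count = 4.

For each of the 25 pairs (x, y) ∈ F_5², evaluate f(x, y) mod 5. Record the zeros.
  x = 0: [0↦2, 1↦3, 2↦0, 3↦3, 4↦2]  zeros at y ∈ {2}
  x = 1: [0↦1, 1↦4, 2↦3, 3↦3, 4↦4]  zeros at y ∈ ∅
  x = 2: [0↦3, 1↦3, 2↦4, 3↦1, 4↦4]  zeros at y ∈ ∅
  x = 3: [0↦3, 1↦0, 2↦3, 3↦2, 4↦2]  zeros at y ∈ {1}
  x = 4: [0↦1, 1↦0, 2↦0, 3↦1, 4↦3]  zeros at y ∈ {1, 2}
Collecting zeros: affine points = {(0, 2), (3, 1), (4, 1), (4, 2)}.
Total count |C(F_5)_aff| = 4.


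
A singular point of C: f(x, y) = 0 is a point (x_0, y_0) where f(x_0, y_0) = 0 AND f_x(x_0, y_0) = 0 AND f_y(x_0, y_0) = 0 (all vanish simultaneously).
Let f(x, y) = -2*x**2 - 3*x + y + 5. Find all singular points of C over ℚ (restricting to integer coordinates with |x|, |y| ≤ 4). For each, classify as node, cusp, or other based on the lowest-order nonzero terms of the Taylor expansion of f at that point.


No singular points in the scanned grid; C is smooth there.

Compute partial derivatives:
  f_x = -4*x - 3.
  f_y = 1.
f_y = 1 is a nonzero constant, so f_y never vanishes: no point (x, y) can satisfy f = f_x = f_y = 0. In particular no (x, y) ∈ {−4, ..., 4}² is singular; the curve is smooth.


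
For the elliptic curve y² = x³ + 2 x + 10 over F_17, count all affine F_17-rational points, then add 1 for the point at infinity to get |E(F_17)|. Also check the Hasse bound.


Affine points = {(1, 8), (1, 9), (3, 3), (3, 14), (5, 3), (5, 14), (6, 0), (9, 3), (9, 14), (15, 7), (15, 10)}; affine count = 11; |E(F_17)| = 12.

Discriminant check: Δ ∝ 4a³ + 27b² = 4·2³ + 27·10² = 4·8 + 27·100 ≡ 12 (mod 17). Nonzero ⇒ E is nonsingular.
For each x ∈ F_17, compute rhs = x³ + 2·x + 10 mod 17, then count y ∈ F_17 with y² ≡ rhs.
  x = 0: rhs = 10, matching y values: none (0 points).
  x = 1: rhs = 13, matching y values: 8, 9 (2 points).
  x = 2: rhs = 5, matching y values: none (0 points).
  x = 3: rhs = 9, matching y values: 3, 14 (2 points).
  x = 4: rhs = 14, matching y values: none (0 points).
  x = 5: rhs = 9, matching y values: 3, 14 (2 points).
  x = 6: rhs = 0, matching y values: 0 (1 points).
  x = 7: rhs = 10, matching y values: none (0 points).
  x = 8: rhs = 11, matching y values: none (0 points).
  x = 9: rhs = 9, matching y values: 3, 14 (2 points).
  x = 10: rhs = 10, matching y values: none (0 points).
  x = 11: rhs = 3, matching y values: none (0 points).
  x = 12: rhs = 11, matching y values: none (0 points).
  x = 13: rhs = 6, matching y values: none (0 points).
  x = 14: rhs = 11, matching y values: none (0 points).
  x = 15: rhs = 15, matching y values: 7, 10 (2 points).
  x = 16: rhs = 7, matching y values: none (0 points).
Total affine count: 11.
Full point count |E(F_17)| = 11 + 1 = 12.
Hasse bound: |12 − (17+1)| = |-6| = 6 ≤ 2√17 ≈ 8.2462 ✓.


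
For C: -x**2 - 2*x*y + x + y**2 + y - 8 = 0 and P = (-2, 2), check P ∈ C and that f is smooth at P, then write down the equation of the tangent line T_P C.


Tangent line at P: x + 9*y - 16 = 0.

Step 1: f(-2, 2) = 0, so P lies on C.
Step 2: partial derivatives
  f_x(x, y) = -2*x - 2*y + 1, f_y(x, y) = -2*x + 2*y + 1.
  f_x(P) = 1, f_y(P) = 9 (gradient nonzero, so P is smooth).
Step 3: tangent line at P: 1·(x − -2) + 9·(y − 2) = 0.
Expanding: x + 9*y - 16 = 0.


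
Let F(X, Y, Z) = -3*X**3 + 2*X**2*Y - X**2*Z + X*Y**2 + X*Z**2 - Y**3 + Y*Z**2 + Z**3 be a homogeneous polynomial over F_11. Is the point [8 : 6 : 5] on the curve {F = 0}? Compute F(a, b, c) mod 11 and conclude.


F(8,6,5) ≡ 9 (mod 11); P is NOT on the curve.

Evaluate F(8, 6, 5) term-by-term (mod 11).
  -3*X**3 ↦ -3·512·1·1 = -1536
  2*X**2*Y ↦ 2·64·6·1 = 768
  -X**2*Z ↦ -1·64·1·5 = -320
  X*Y**2 ↦ 1·8·36·1 = 288
  X*Z**2 ↦ 1·8·1·25 = 200
  -Y**3 ↦ -1·1·216·1 = -216
  Y*Z**2 ↦ 1·1·6·25 = 150
  Z**3 ↦ 1·1·1·125 = 125
Sum: F(8, 6, 5) = (-1536) + (768) + (-320) + (288) + (200) + (-216) + (150) + (125) = -541.
Reducing mod 11: -541 ≡ 9 (mod 11).
Since F(a, b, c) ≡ 9 ≠ 0 (mod 11), P does NOT lie on the curve.


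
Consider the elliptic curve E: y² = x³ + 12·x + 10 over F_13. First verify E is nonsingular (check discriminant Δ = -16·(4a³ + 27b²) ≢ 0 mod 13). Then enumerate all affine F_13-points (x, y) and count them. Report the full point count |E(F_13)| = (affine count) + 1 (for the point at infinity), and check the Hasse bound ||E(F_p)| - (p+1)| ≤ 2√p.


Affine points = {(0, 6), (0, 7), (1, 6), (1, 7), (2, 4), (2, 9), (5, 0), (6, 5), (6, 8), (10, 5), (10, 8), (11, 2), (11, 11), (12, 6), (12, 7)}; affine count = 15; |E(F_13)| = 16.

Discriminant check: Δ ∝ 4a³ + 27b² = 4·12³ + 27·10² = 4·1728 + 27·100 ≡ 5 (mod 13). Nonzero ⇒ E is nonsingular.
For each x ∈ F_13, compute rhs = x³ + 12·x + 10 mod 13, then count y ∈ F_13 with y² ≡ rhs.
  x = 0: rhs = 10, matching y values: 6, 7 (2 points).
  x = 1: rhs = 10, matching y values: 6, 7 (2 points).
  x = 2: rhs = 3, matching y values: 4, 9 (2 points).
  x = 3: rhs = 8, matching y values: none (0 points).
  x = 4: rhs = 5, matching y values: none (0 points).
  x = 5: rhs = 0, matching y values: 0 (1 points).
  x = 6: rhs = 12, matching y values: 5, 8 (2 points).
  x = 7: rhs = 8, matching y values: none (0 points).
  x = 8: rhs = 7, matching y values: none (0 points).
  x = 9: rhs = 2, matching y values: none (0 points).
  x = 10: rhs = 12, matching y values: 5, 8 (2 points).
  x = 11: rhs = 4, matching y values: 2, 11 (2 points).
  x = 12: rhs = 10, matching y values: 6, 7 (2 points).
Total affine count: 15.
Full point count |E(F_13)| = 15 + 1 = 16.
Hasse bound: |16 − (13+1)| = |2| = 2 ≤ 2√13 ≈ 7.2111 ✓.


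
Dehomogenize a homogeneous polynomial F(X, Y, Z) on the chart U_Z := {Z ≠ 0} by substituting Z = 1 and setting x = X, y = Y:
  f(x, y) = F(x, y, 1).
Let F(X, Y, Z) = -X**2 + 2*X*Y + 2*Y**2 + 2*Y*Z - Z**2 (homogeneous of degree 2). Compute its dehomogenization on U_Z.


f(x, y) = -x**2 + 2*x*y + 2*y**2 + 2*y - 1

On U_Z we set Z = 1. Each monomial c·X^i·Y^j·Z^k in F becomes c·x^i·y^j·1^k = c·x^i·y^j.
Substituting Z = 1: F(X, Y, 1) = -x**2 + 2*x*y + 2*y**2 + 2*y - 1.
Note: deg(f) ≤ deg(F) = 2; strict inequality happens when F is divisible by Z (lost terms).


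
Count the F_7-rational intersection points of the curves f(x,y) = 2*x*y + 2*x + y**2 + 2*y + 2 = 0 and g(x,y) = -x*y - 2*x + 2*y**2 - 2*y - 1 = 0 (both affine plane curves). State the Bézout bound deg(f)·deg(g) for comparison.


Common zeros: ∅; count = 0; Bézout bound = 4.

deg(f) = 2, deg(g) = 2, so Bézout bound = 4.
Scan x ∈ F_7. For each x, list the y ∈ F_7 with f(x, y) ≡ 0 and those with g(x, y) ≡ 0 (mod 7); the common zeros in that column are the intersection.
  x = 0: f ≡ 0 at y ∈ ∅; g ≡ 0 at y ∈ ∅; common: ∅.
  x = 1: f ≡ 0 at y ∈ {5}; g ≡ 0 at y ∈ ∅; common: ∅.
  x = 2: f ≡ 0 at y ∈ ∅; g ≡ 0 at y ∈ {1}; common: ∅.
  x = 3: f ≡ 0 at y ∈ {2, 4}; g ≡ 0 at y ∈ {0, 6}; common: ∅.
  x = 4: f ≡ 0 at y ∈ {1, 3}; g ≡ 0 at y ∈ ∅; common: ∅.
  x = 5: f ≡ 0 at y ∈ ∅; g ≡ 0 at y ∈ {3, 4}; common: ∅.
  x = 6: f ≡ 0 at y ∈ {0}; g ≡ 0 at y ∈ {2}; common: ∅.
Collecting: common zeros = ∅, so the count is 0.
Comparison with the Bézout bound: 0 ≤ 4 = deg(f)·deg(g), as expected for curves with no common component (the affine F_7-count falls short of the bound because intersections may lie at infinity, over extension fields, or carry multiplicity).


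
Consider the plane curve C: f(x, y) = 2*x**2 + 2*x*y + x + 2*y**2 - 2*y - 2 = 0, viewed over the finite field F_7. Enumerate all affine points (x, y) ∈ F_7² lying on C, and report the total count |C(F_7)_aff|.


Affine F_7-points: {(3, 2), (3, 3), (4, 1), (4, 3), (5, 1), (5, 2)}; count = 6.

For each of the 49 pairs (x, y) ∈ F_7², evaluate f(x, y) mod 7. Record the zeros.
  x = 0: [0↦5, 1↦5, 2↦2, 3↦3, 4↦1, 5↦3, 6↦2]  zeros at y ∈ ∅
  x = 1: [0↦1, 1↦3, 2↦2, 3↦5, 4↦5, 5↦2, 6↦3]  zeros at y ∈ ∅
  x = 2: [0↦1, 1↦5, 2↦6, 3↦4, 4↦6, 5↦5, 6↦1]  zeros at y ∈ ∅
  x = 3: [0↦5, 1↦4, 2↦0, 3↦0, 4↦4, 5↦5, 6↦3]  zeros at y ∈ {2, 3}
  x = 4: [0↦6, 1↦0, 2↦5, 3↦0, 4↦6, 5↦2, 6↦2]  zeros at y ∈ {1, 3}
  x = 5: [0↦4, 1↦0, 2↦0, 3↦4, 4↦5, 5↦3, 6↦5]  zeros at y ∈ {1, 2}
  x = 6: [0↦6, 1↦4, 2↦6, 3↦5, 4↦1, 5↦1, 6↦5]  zeros at y ∈ ∅
Collecting zeros: affine points = {(3, 2), (3, 3), (4, 1), (4, 3), (5, 1), (5, 2)}.
Total count |C(F_7)_aff| = 6.


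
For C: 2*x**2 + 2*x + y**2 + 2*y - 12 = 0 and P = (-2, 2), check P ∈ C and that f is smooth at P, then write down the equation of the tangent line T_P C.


Tangent line at P: -6*x + 6*y - 24 = 0.

Step 1: f(-2, 2) = 0, so P lies on C.
Step 2: partial derivatives
  f_x(x, y) = 4*x + 2, f_y(x, y) = 2*y + 2.
  f_x(P) = -6, f_y(P) = 6 (gradient nonzero, so P is smooth).
Step 3: tangent line at P: -6·(x − -2) + 6·(y − 2) = 0.
Expanding: -6*x + 6*y - 24 = 0.


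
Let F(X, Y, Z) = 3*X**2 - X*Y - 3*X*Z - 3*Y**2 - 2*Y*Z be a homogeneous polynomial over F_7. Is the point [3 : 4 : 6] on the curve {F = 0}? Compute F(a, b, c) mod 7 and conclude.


F(3,4,6) ≡ 5 (mod 7); P is NOT on the curve.

Evaluate F(3, 4, 6) term-by-term (mod 7).
  3*X**2 ↦ 3·9·1·1 = 27
  -X*Y ↦ -1·3·4·1 = -12
  -3*X*Z ↦ -3·3·1·6 = -54
  -3*Y**2 ↦ -3·1·16·1 = -48
  -2*Y*Z ↦ -2·1·4·6 = -48
Sum: F(3, 4, 6) = (27) + (-12) + (-54) + (-48) + (-48) = -135.
Reducing mod 7: -135 ≡ 5 (mod 7).
Since F(a, b, c) ≡ 5 ≠ 0 (mod 7), P does NOT lie on the curve.


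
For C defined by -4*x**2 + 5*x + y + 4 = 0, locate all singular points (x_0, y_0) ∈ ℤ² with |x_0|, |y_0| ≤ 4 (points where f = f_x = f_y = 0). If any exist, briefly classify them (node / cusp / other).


No singular points in the scanned grid; C is smooth there.

Compute partial derivatives:
  f_x = 5 - 8*x.
  f_y = 1.
f_y = 1 is a nonzero constant, so f_y never vanishes: no point (x, y) can satisfy f = f_x = f_y = 0. In particular no (x, y) ∈ {−4, ..., 4}² is singular; the curve is smooth.


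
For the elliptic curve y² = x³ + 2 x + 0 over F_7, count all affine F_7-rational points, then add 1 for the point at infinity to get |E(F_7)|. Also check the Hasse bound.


Affine points = {(0, 0), (4, 3), (4, 4), (5, 3), (5, 4), (6, 2), (6, 5)}; affine count = 7; |E(F_7)| = 8.

Discriminant check: Δ ∝ 4a³ + 27b² = 4·2³ + 27·0² = 4·8 + 27·0 ≡ 4 (mod 7). Nonzero ⇒ E is nonsingular.
For each x ∈ F_7, compute rhs = x³ + 2·x + 0 mod 7, then count y ∈ F_7 with y² ≡ rhs.
  x = 0: rhs = 0, matching y values: 0 (1 points).
  x = 1: rhs = 3, matching y values: none (0 points).
  x = 2: rhs = 5, matching y values: none (0 points).
  x = 3: rhs = 5, matching y values: none (0 points).
  x = 4: rhs = 2, matching y values: 3, 4 (2 points).
  x = 5: rhs = 2, matching y values: 3, 4 (2 points).
  x = 6: rhs = 4, matching y values: 2, 5 (2 points).
Total affine count: 7.
Full point count |E(F_7)| = 7 + 1 = 8.
Hasse bound: |8 − (7+1)| = |0| = 0 ≤ 2√7 ≈ 5.2915 ✓.


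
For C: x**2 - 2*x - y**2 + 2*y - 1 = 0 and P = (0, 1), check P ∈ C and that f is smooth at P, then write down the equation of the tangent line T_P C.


Tangent line at P: -2*x = 0.

Step 1: f(0, 1) = 0, so P lies on C.
Step 2: partial derivatives
  f_x(x, y) = 2*x - 2, f_y(x, y) = 2 - 2*y.
  f_x(P) = -2, f_y(P) = 0 (gradient nonzero, so P is smooth).
Step 3: tangent line at P: -2·(x − 0) + 0·(y − 1) = 0.
Expanding: -2*x = 0.


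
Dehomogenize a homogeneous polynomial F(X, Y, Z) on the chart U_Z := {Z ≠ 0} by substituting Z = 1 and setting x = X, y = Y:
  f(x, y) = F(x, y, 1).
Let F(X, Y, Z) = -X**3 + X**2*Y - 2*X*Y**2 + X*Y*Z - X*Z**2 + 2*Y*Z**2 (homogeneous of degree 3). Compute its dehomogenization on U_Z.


f(x, y) = -x**3 + x**2*y - 2*x*y**2 + x*y - x + 2*y

On U_Z we set Z = 1. Each monomial c·X^i·Y^j·Z^k in F becomes c·x^i·y^j·1^k = c·x^i·y^j.
Substituting Z = 1: F(X, Y, 1) = -x**3 + x**2*y - 2*x*y**2 + x*y - x + 2*y.
Note: deg(f) ≤ deg(F) = 3; strict inequality happens when F is divisible by Z (lost terms).


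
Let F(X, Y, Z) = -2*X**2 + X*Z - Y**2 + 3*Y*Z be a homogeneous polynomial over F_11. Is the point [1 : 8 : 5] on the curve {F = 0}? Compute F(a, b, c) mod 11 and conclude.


F(1,8,5) ≡ 4 (mod 11); P is NOT on the curve.

Evaluate F(1, 8, 5) term-by-term (mod 11).
  -2*X**2 ↦ -2·1·1·1 = -2
  X*Z ↦ 1·1·1·5 = 5
  -Y**2 ↦ -1·1·64·1 = -64
  3*Y*Z ↦ 3·1·8·5 = 120
Sum: F(1, 8, 5) = (-2) + (5) + (-64) + (120) = 59.
Reducing mod 11: 59 ≡ 4 (mod 11).
Since F(a, b, c) ≡ 4 ≠ 0 (mod 11), P does NOT lie on the curve.


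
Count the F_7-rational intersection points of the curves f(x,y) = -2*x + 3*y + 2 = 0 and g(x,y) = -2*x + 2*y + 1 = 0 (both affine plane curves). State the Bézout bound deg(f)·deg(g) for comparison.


Common zeros: {(3, 6)}; count = 1; Bézout bound = 1.

deg(f) = 1, deg(g) = 1, so Bézout bound = 1.
Scan x ∈ F_7. For each x, list the y ∈ F_7 with f(x, y) ≡ 0 and those with g(x, y) ≡ 0 (mod 7); the common zeros in that column are the intersection.
  x = 0: f ≡ 0 at y ∈ {4}; g ≡ 0 at y ∈ {3}; common: ∅.
  x = 1: f ≡ 0 at y ∈ {0}; g ≡ 0 at y ∈ {4}; common: ∅.
  x = 2: f ≡ 0 at y ∈ {3}; g ≡ 0 at y ∈ {5}; common: ∅.
  x = 3: f ≡ 0 at y ∈ {6}; g ≡ 0 at y ∈ {6}; common: {6}.
  x = 4: f ≡ 0 at y ∈ {2}; g ≡ 0 at y ∈ {0}; common: ∅.
  x = 5: f ≡ 0 at y ∈ {5}; g ≡ 0 at y ∈ {1}; common: ∅.
  x = 6: f ≡ 0 at y ∈ {1}; g ≡ 0 at y ∈ {2}; common: ∅.
Collecting: common zeros = {(3, 6)}, so the count is 1.
Comparison with the Bézout bound: 1 ≤ 1 = deg(f)·deg(g), as expected for curves with no common component (the bound is attained).


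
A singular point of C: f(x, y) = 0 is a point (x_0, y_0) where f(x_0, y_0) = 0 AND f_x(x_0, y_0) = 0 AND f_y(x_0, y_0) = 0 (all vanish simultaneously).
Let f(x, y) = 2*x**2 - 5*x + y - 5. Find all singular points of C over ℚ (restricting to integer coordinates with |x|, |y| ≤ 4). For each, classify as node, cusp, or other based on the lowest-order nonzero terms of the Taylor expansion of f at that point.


No singular points in the scanned grid; C is smooth there.

Compute partial derivatives:
  f_x = 4*x - 5.
  f_y = 1.
f_y = 1 is a nonzero constant, so f_y never vanishes: no point (x, y) can satisfy f = f_x = f_y = 0. In particular no (x, y) ∈ {−4, ..., 4}² is singular; the curve is smooth.


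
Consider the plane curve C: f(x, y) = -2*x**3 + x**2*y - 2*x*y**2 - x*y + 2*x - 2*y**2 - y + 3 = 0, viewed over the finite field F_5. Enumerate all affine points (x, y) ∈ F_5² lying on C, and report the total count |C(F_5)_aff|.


Affine F_5-points: {(0, 1), (1, 2), (1, 4), (2, 3), (3, 0), (4, 2)}; count = 6.

For each of the 25 pairs (x, y) ∈ F_5², evaluate f(x, y) mod 5. Record the zeros.
  x = 0: [0↦3, 1↦0, 2↦3, 3↦2, 4↦2]  zeros at y ∈ {1}
  x = 1: [0↦3, 1↦3, 2↦0, 3↦4, 4↦0]  zeros at y ∈ {2, 4}
  x = 2: [0↦1, 1↦1, 2↦4, 3↦0, 4↦4]  zeros at y ∈ {3}
  x = 3: [0↦0, 1↦2, 2↦3, 3↦3, 4↦2]  zeros at y ∈ {0}
  x = 4: [0↦3, 1↦4, 2↦0, 3↦1, 4↦2]  zeros at y ∈ {2}
Collecting zeros: affine points = {(0, 1), (1, 2), (1, 4), (2, 3), (3, 0), (4, 2)}.
Total count |C(F_5)_aff| = 6.


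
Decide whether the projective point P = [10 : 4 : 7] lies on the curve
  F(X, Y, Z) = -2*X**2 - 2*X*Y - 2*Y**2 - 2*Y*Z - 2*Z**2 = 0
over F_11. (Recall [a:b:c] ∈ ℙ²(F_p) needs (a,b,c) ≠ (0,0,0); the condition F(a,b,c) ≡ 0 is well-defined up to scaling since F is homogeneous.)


F(10,4,7) ≡ 7 (mod 11); P is NOT on the curve.

Evaluate F(10, 4, 7) term-by-term (mod 11).
  -2*X**2 ↦ -2·100·1·1 = -200
  -2*X*Y ↦ -2·10·4·1 = -80
  -2*Y**2 ↦ -2·1·16·1 = -32
  -2*Y*Z ↦ -2·1·4·7 = -56
  -2*Z**2 ↦ -2·1·1·49 = -98
Sum: F(10, 4, 7) = (-200) + (-80) + (-32) + (-56) + (-98) = -466.
Reducing mod 11: -466 ≡ 7 (mod 11).
Since F(a, b, c) ≡ 7 ≠ 0 (mod 11), P does NOT lie on the curve.


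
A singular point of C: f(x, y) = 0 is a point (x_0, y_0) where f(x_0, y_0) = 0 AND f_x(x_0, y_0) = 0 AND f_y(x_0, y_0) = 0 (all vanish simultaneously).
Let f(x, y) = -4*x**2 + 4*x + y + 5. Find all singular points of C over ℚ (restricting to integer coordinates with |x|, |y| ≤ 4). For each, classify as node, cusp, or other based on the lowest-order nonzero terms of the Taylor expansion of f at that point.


No singular points in the scanned grid; C is smooth there.

Compute partial derivatives:
  f_x = 4 - 8*x.
  f_y = 1.
f_y = 1 is a nonzero constant, so f_y never vanishes: no point (x, y) can satisfy f = f_x = f_y = 0. In particular no (x, y) ∈ {−4, ..., 4}² is singular; the curve is smooth.


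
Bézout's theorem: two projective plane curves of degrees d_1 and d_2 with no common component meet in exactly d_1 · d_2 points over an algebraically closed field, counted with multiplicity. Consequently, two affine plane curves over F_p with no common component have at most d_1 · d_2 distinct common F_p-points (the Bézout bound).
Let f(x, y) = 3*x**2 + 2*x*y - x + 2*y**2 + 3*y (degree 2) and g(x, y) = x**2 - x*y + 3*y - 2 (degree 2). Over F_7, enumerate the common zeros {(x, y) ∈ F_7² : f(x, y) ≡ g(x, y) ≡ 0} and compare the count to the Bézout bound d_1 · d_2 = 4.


Common zeros: {(3, 1), (3, 5), (6, 2)}; count = 3; Bézout bound = 4.

deg(f) = 2, deg(g) = 2, so Bézout bound = 4.
Scan x ∈ F_7. For each x, list the y ∈ F_7 with f(x, y) ≡ 0 and those with g(x, y) ≡ 0 (mod 7); the common zeros in that column are the intersection.
  x = 0: f ≡ 0 at y ∈ {0, 2}; g ≡ 0 at y ∈ {3}; common: ∅.
  x = 1: f ≡ 0 at y ∈ {3, 5}; g ≡ 0 at y ∈ {4}; common: ∅.
  x = 2: f ≡ 0 at y ∈ {3, 4}; g ≡ 0 at y ∈ {5}; common: ∅.
  x = 3: f ≡ 0 at y ∈ {1, 5}; g ≡ 0 at y ∈ {0, 1, 2, 3, 4, 5, 6}; common: {1, 5}.
  x = 4: f ≡ 0 at y ∈ {6}; g ≡ 0 at y ∈ {0}; common: ∅.
  x = 5: f ≡ 0 at y ∈ {0, 4}; g ≡ 0 at y ∈ {1}; common: ∅.
  x = 6: f ≡ 0 at y ∈ {1, 2}; g ≡ 0 at y ∈ {2}; common: {2}.
Collecting: common zeros = {(3, 1), (3, 5), (6, 2)}, so the count is 3.
Comparison with the Bézout bound: 3 ≤ 4 = deg(f)·deg(g), as expected for curves with no common component (the affine F_7-count falls short of the bound because intersections may lie at infinity, over extension fields, or carry multiplicity).


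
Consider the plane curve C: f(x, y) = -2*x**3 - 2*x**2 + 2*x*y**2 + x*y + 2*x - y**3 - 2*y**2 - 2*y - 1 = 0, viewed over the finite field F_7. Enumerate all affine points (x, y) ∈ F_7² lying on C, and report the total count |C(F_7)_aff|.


Affine F_7-points: {(0, 2), (0, 4), (0, 6), (1, 5), (2, 0), (2, 2), (3, 1), (3, 4), (3, 6), (4, 2)}; count = 10.

For each of the 49 pairs (x, y) ∈ F_7², evaluate f(x, y) mod 7. Record the zeros.
  x = 0: [0↦6, 1↦1, 2↦0, 3↦4, 4↦0, 5↦3, 6↦0]  zeros at y ∈ {2, 4, 6}
  x = 1: [0↦4, 1↦2, 2↦1, 3↦2, 4↦6, 5↦0, 6↦6]  zeros at y ∈ {5}
  x = 2: [0↦0, 1↦1, 2↦0, 3↦5, 4↦3, 5↦2, 6↦3]  zeros at y ∈ {0, 2}
  x = 3: [0↦3, 1↦0, 2↦6, 3↦1, 4↦0, 5↦4, 6↦0]  zeros at y ∈ {1, 4, 6}
  x = 4: [0↦1, 1↦1, 2↦0, 3↦6, 4↦6, 5↦1, 6↦6]  zeros at y ∈ {2}
  x = 5: [0↦3, 1↦6, 2↦5, 3↦1, 4↦2, 5↦2, 6↦2]  zeros at y ∈ ∅
  x = 6: [0↦4, 1↦3, 2↦2, 3↦2, 4↦4, 5↦2, 6↦4]  zeros at y ∈ ∅
Collecting zeros: affine points = {(0, 2), (0, 4), (0, 6), (1, 5), (2, 0), (2, 2), (3, 1), (3, 4), (3, 6), (4, 2)}.
Total count |C(F_7)_aff| = 10.


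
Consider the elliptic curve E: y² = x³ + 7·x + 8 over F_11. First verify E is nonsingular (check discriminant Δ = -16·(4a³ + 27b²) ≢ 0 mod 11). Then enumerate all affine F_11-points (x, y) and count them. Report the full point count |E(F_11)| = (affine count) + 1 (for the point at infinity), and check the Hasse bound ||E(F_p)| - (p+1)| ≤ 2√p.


Affine points = {(1, 4), (1, 7), (3, 1), (3, 10), (4, 1), (4, 10), (5, 5), (5, 6), (7, 2), (7, 9), (8, 2), (8, 9), (10, 0)}; affine count = 13; |E(F_11)| = 14.

Discriminant check: Δ ∝ 4a³ + 27b² = 4·7³ + 27·8² = 4·343 + 27·64 ≡ 9 (mod 11). Nonzero ⇒ E is nonsingular.
For each x ∈ F_11, compute rhs = x³ + 7·x + 8 mod 11, then count y ∈ F_11 with y² ≡ rhs.
  x = 0: rhs = 8, matching y values: none (0 points).
  x = 1: rhs = 5, matching y values: 4, 7 (2 points).
  x = 2: rhs = 8, matching y values: none (0 points).
  x = 3: rhs = 1, matching y values: 1, 10 (2 points).
  x = 4: rhs = 1, matching y values: 1, 10 (2 points).
  x = 5: rhs = 3, matching y values: 5, 6 (2 points).
  x = 6: rhs = 2, matching y values: none (0 points).
  x = 7: rhs = 4, matching y values: 2, 9 (2 points).
  x = 8: rhs = 4, matching y values: 2, 9 (2 points).
  x = 9: rhs = 8, matching y values: none (0 points).
  x = 10: rhs = 0, matching y values: 0 (1 points).
Total affine count: 13.
Full point count |E(F_11)| = 13 + 1 = 14.
Hasse bound: |14 − (11+1)| = |2| = 2 ≤ 2√11 ≈ 6.6332 ✓.


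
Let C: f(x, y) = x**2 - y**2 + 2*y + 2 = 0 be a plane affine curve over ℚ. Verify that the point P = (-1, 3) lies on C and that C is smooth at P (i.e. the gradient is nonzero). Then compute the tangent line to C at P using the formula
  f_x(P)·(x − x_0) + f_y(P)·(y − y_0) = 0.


Tangent line at P: -2*x - 4*y + 10 = 0.

Step 1: f(-1, 3) = 0, so P lies on C.
Step 2: partial derivatives
  f_x(x, y) = 2*x, f_y(x, y) = 2 - 2*y.
  f_x(P) = -2, f_y(P) = -4 (gradient nonzero, so P is smooth).
Step 3: tangent line at P: -2·(x − -1) + -4·(y − 3) = 0.
Expanding: -2*x - 4*y + 10 = 0.


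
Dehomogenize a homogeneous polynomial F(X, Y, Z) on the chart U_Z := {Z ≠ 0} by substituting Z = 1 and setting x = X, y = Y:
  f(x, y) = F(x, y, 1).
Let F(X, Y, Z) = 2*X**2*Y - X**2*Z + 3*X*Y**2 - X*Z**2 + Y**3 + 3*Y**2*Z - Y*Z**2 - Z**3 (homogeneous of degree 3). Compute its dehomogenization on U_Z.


f(x, y) = 2*x**2*y - x**2 + 3*x*y**2 - x + y**3 + 3*y**2 - y - 1

On U_Z we set Z = 1. Each monomial c·X^i·Y^j·Z^k in F becomes c·x^i·y^j·1^k = c·x^i·y^j.
Substituting Z = 1: F(X, Y, 1) = 2*x**2*y - x**2 + 3*x*y**2 - x + y**3 + 3*y**2 - y - 1.
Note: deg(f) ≤ deg(F) = 3; strict inequality happens when F is divisible by Z (lost terms).


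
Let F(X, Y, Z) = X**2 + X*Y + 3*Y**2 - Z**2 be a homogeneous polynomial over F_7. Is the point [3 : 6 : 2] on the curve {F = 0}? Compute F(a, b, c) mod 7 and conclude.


F(3,6,2) ≡ 5 (mod 7); P is NOT on the curve.

Evaluate F(3, 6, 2) term-by-term (mod 7).
  X**2 ↦ 1·9·1·1 = 9
  X*Y ↦ 1·3·6·1 = 18
  3*Y**2 ↦ 3·1·36·1 = 108
  -Z**2 ↦ -1·1·1·4 = -4
Sum: F(3, 6, 2) = (9) + (18) + (108) + (-4) = 131.
Reducing mod 7: 131 ≡ 5 (mod 7).
Since F(a, b, c) ≡ 5 ≠ 0 (mod 7), P does NOT lie on the curve.


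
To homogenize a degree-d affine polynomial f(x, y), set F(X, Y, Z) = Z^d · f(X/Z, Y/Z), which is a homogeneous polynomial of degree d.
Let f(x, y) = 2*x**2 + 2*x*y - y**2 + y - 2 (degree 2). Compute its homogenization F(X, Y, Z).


F(X, Y, Z) = 2*X**2 + 2*X*Y - Y**2 + Y*Z - 2*Z**2

deg(f) = 2.
Substitute x = X/Z, y = Y/Z into f, then multiply by Z^2.
  monomial 2·x^2·y^0 ↦ 2·X^2·Y^0·Z^0.
  monomial 2·x^1·y^1 ↦ 2·X^1·Y^1·Z^0.
  monomial -1·x^0·y^2 ↦ -1·X^0·Y^2·Z^0.
  monomial 1·x^0·y^1 ↦ 1·X^0·Y^1·Z^1.
  monomial -2·x^0·y^0 ↦ -2·X^0·Y^0·Z^2.
Collecting: F(X, Y, Z) = 2*X**2 + 2*X*Y - Y**2 + Y*Z - 2*Z**2.


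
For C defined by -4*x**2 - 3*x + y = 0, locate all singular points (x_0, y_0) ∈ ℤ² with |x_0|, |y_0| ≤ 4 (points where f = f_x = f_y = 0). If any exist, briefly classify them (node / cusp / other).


No singular points in the scanned grid; C is smooth there.

Compute partial derivatives:
  f_x = -8*x - 3.
  f_y = 1.
f_y = 1 is a nonzero constant, so f_y never vanishes: no point (x, y) can satisfy f = f_x = f_y = 0. In particular no (x, y) ∈ {−4, ..., 4}² is singular; the curve is smooth.


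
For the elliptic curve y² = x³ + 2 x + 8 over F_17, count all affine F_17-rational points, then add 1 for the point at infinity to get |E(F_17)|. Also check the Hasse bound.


Affine points = {(0, 5), (0, 12), (6, 7), (6, 10), (7, 5), (7, 12), (8, 3), (8, 14), (10, 5), (10, 12), (11, 1), (11, 16), (12, 3), (12, 14), (13, 2), (13, 15), (14, 3), (14, 14), (15, 8), (15, 9)}; affine count = 20; |E(F_17)| = 21.

Discriminant check: Δ ∝ 4a³ + 27b² = 4·2³ + 27·8² = 4·8 + 27·64 ≡ 9 (mod 17). Nonzero ⇒ E is nonsingular.
For each x ∈ F_17, compute rhs = x³ + 2·x + 8 mod 17, then count y ∈ F_17 with y² ≡ rhs.
  x = 0: rhs = 8, matching y values: 5, 12 (2 points).
  x = 1: rhs = 11, matching y values: none (0 points).
  x = 2: rhs = 3, matching y values: none (0 points).
  x = 3: rhs = 7, matching y values: none (0 points).
  x = 4: rhs = 12, matching y values: none (0 points).
  x = 5: rhs = 7, matching y values: none (0 points).
  x = 6: rhs = 15, matching y values: 7, 10 (2 points).
  x = 7: rhs = 8, matching y values: 5, 12 (2 points).
  x = 8: rhs = 9, matching y values: 3, 14 (2 points).
  x = 9: rhs = 7, matching y values: none (0 points).
  x = 10: rhs = 8, matching y values: 5, 12 (2 points).
  x = 11: rhs = 1, matching y values: 1, 16 (2 points).
  x = 12: rhs = 9, matching y values: 3, 14 (2 points).
  x = 13: rhs = 4, matching y values: 2, 15 (2 points).
  x = 14: rhs = 9, matching y values: 3, 14 (2 points).
  x = 15: rhs = 13, matching y values: 8, 9 (2 points).
  x = 16: rhs = 5, matching y values: none (0 points).
Total affine count: 20.
Full point count |E(F_17)| = 20 + 1 = 21.
Hasse bound: |21 − (17+1)| = |3| = 3 ≤ 2√17 ≈ 8.2462 ✓.
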